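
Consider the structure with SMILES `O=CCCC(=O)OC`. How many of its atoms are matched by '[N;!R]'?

0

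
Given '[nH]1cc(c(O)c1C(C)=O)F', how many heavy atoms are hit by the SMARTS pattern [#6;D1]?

The query [#6;D1] means: carbon bonded to exactly one heavy atom.
Check the 10 heavy atoms by environment: 1× n (aromatic, D2) → no; 3× c (aromatic, D3) → no; 1× c (aromatic, D2) → no; 1× F (D1) → no; 1× C (D3) → no; 2× O (D1) → no; 1× C (D1) → match.
That gives 1 matching atom.

1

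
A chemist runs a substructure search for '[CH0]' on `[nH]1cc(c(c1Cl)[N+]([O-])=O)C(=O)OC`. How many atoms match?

The query [CH0] means: aliphatic carbon with no attached hydrogen.
Check the 13 heavy atoms by environment: 1× n (aromatic, H1) → no; 1× c (aromatic, H1) → no; 3× c (aromatic, H0) → no; 1× N (charge +1, H0) → no; 1× O (charge -1, H0) → no; 3× O (H0) → no; 1× C (H0) → match; 1× C (H3) → no; 1× Cl (H0) → no.
That gives 1 matching atom.

1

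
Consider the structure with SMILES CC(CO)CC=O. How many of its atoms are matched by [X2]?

1

Check the 7 heavy atoms by environment: 4× C (X4) → no; 1× O (X2) → match; 1× C (X3) → no; 1× O (X1) → no.
That gives 1 matching atom.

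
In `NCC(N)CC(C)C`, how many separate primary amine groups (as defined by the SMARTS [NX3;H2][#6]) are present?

2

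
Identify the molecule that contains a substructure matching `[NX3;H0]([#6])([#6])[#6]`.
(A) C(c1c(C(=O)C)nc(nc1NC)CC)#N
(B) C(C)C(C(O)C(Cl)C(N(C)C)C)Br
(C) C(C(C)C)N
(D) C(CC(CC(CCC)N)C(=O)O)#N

B

[NX3;H0]([#6])([#6])[#6] describes a trivalent nitrogen with no H, bonded to three carbons (a tertiary amine).
(A) has an N-methylamino group (-NHCH3) but the nitrogen still has one H (H1), not H0.
(B) contains a dimethylamino group (-N(CH3)2), which satisfies every atom and bond constraint.
(C) has a primary amino group (-NH2) but the nitrogen has H2, not H0 with three carbons.
(D) has a primary amino group (-NH2) but the nitrogen has H2, not H0 with three carbons.
So the answer is (B).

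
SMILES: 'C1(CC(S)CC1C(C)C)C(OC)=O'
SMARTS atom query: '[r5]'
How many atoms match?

The query [r5] means: r5 matches atoms in a five-membered ring.
Check the 13 heavy atoms by environment: 5× C (in 5-ring) → match; 1× S (acyclic) → no; 5× C (acyclic) → no; 2× O (acyclic) → no.
That gives 5 matching atoms.

5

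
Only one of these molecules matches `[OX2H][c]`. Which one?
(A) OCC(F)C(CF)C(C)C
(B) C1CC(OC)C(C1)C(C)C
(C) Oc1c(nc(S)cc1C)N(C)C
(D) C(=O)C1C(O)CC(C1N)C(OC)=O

C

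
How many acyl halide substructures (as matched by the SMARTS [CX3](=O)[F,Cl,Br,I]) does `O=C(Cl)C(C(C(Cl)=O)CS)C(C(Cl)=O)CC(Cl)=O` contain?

4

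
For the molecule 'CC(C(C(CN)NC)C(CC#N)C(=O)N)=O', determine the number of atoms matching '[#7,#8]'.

6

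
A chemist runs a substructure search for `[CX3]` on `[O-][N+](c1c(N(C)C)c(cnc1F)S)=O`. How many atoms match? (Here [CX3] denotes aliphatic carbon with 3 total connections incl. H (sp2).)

The query [CX3] means: C with X3: aliphatic carbon with exactly 3 total connections.
Check the 14 heavy atoms by environment: 1× n (aromatic, X2) → no; 5× c (aromatic, X3) → no; 1× N (X3) → no; 2× C (X4) → no; 1× N (charge +1, X3) → no; 1× O (charge -1, X1) → no; 1× O (X1) → no; 1× S (X2) → no; 1× F (X1) → no.
No environment satisfies the query, so 0 matching atoms.

0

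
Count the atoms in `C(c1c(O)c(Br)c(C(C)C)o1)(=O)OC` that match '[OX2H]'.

1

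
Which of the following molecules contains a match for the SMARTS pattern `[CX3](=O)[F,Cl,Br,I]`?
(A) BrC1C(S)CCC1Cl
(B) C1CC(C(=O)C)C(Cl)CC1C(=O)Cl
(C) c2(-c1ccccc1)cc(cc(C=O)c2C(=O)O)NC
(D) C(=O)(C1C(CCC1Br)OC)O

B

[CX3](=O)[F,Cl,Br,I] describes a carbonyl carbon bonded to a halogen (an acyl halide).
(A) has a chloro substituent but the Cl is not on a carbonyl carbon.
(B) contains an acyl chloride (-C(=O)Cl), which satisfies every atom and bond constraint.
(C) has a carboxylic acid group (-C(=O)OH) but the carbonyl is bonded to -OH, not to a halogen.
(D) has a carboxylic acid group (-C(=O)OH) but the carbonyl is bonded to -OH, not to a halogen.
So the answer is (B).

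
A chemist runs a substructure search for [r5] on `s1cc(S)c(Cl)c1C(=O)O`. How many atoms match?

5

The query [r5] means: r5 matches atoms in a five-membered ring.
Check the 10 heavy atoms by environment: 1× s (aromatic, in 5-ring) → match; 4× c (aromatic, in 5-ring) → match; 1× Cl (acyclic) → no; 1× C (acyclic) → no; 2× O (acyclic) → no; 1× S (acyclic) → no.
Summing the matching environments: 1 + 4 = 5 matching atoms.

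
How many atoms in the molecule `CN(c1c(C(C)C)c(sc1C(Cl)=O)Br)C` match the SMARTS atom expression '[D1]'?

The query [D1] means: atom with exactly one heavy-atom neighbour (degree 1).
Check the 15 heavy atoms by environment: 1× s (aromatic, D2) → no; 4× c (aromatic, D3) → no; 1× Br (D1) → match; 1× N (D3) → no; 4× C (D1) → match; 2× C (D3) → no; 1× O (D1) → match; 1× Cl (D1) → match.
Summing the matching environments: 1 + 4 + 1 + 1 = 7 matching atoms.

7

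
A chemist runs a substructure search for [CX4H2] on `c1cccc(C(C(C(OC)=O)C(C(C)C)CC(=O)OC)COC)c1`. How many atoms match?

2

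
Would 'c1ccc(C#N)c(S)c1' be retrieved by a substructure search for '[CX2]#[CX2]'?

No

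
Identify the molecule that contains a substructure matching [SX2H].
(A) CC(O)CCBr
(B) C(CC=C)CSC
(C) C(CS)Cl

C

[SX2H] describes an aliphatic sulfur with two connections, one being H (a thiol).
(A) has a hydroxyl group (-OH) but it is an -OH, not an -SH.
(B) has a methylthio ether (-SCH3) but the sulfur has H0 (bonded to two carbons), not H1.
(C) contains a thiol (-SH), which satisfies every atom and bond constraint.
So the answer is (C).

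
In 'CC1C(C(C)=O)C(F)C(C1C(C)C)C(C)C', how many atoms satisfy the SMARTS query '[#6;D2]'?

0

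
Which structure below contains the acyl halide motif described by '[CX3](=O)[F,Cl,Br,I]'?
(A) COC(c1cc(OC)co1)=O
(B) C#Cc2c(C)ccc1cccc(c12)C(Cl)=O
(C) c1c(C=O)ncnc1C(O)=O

B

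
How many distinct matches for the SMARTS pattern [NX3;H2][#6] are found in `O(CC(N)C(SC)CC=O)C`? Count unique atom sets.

1

[NX3;H2][#6] is the SMARTS for a primary amine: a trivalent nitrogen with two H attached to carbon.
Exactly one fragment in the molecule meets all constraints, giving 1 match.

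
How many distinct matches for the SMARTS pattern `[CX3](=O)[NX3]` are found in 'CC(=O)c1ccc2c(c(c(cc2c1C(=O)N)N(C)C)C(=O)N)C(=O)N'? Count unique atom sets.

[CX3](=O)[NX3] is the SMARTS for an amide: a carbonyl carbon bonded to a trivalent nitrogen.
The molecule carries 3 separate instances of a primary amide (-C(=O)NH2) meeting every constraint; each maps to a distinct set of atoms, giving 3 matches.

3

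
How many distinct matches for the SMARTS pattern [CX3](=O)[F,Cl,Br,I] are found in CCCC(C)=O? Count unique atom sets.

[CX3](=O)[F,Cl,Br,I] is the SMARTS for an acyl halide: a carbonyl carbon bonded to a halogen.
No fragment in the molecule satisfies every constraint, giving 0 matches.

0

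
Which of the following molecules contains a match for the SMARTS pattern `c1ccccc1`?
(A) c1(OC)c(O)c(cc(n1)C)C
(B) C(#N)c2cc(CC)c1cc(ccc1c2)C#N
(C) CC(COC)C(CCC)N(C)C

B

c1ccccc1 describes six aromatic carbons in a ring (a benzene ring).
(A) has a methyl group (-CH3) but no six-membered all-carbon aromatic ring is present.
(B) contains the required atom environment, so the pattern matches.
(C) has a methyl group (-CH3) but no six-membered all-carbon aromatic ring is present.
So the answer is (B).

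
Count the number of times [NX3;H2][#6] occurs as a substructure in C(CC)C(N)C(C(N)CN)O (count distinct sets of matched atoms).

3

[NX3;H2][#6] is the SMARTS for a primary amine: a trivalent nitrogen with two H attached to carbon.
The molecule carries 3 separate instances of a primary amino group (-NH2) meeting every constraint; each maps to a distinct set of atoms, giving 3 matches.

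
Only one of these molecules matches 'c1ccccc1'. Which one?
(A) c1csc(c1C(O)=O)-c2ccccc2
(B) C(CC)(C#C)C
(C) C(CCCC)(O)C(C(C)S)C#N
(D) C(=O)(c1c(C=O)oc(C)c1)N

A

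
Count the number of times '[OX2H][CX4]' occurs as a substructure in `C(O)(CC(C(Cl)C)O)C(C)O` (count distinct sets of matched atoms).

3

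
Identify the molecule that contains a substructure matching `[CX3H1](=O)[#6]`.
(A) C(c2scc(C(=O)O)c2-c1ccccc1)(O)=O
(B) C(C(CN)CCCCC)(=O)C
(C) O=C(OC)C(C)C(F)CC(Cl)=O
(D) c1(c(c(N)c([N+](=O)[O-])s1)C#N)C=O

D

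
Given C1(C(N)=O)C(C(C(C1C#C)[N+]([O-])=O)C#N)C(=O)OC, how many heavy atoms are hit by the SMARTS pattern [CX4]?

Check the 19 heavy atoms by environment: 6× C (X4) → match; 1× N (charge +1, X3) → no; 1× O (charge -1, X1) → no; 3× O (X1) → no; 3× C (X2) → no; 2× C (X3) → no; 1× N (X3) → no; 1× O (X2) → no; 1× N (X1) → no.
That gives 6 matching atoms.

6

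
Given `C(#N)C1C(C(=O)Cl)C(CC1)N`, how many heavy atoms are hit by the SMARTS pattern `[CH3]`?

The query [CH3] means: aliphatic carbon with exactly three hydrogens.
Check the 11 heavy atoms by environment: 2× C (H2) → no; 3× C (H1) → no; 2× C (H0) → no; 1× N (H0) → no; 1× N (H2) → no; 1× O (H0) → no; 1× Cl (H0) → no.
No environment satisfies the query, so 0 matching atoms.

0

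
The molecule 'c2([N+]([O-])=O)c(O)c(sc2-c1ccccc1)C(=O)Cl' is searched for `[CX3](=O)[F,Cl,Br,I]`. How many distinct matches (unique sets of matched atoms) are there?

[CX3](=O)[F,Cl,Br,I] is the SMARTS for an acyl halide: a carbonyl carbon bonded to a halogen.
Exactly one fragment in the molecule meets all constraints, giving 1 match.

1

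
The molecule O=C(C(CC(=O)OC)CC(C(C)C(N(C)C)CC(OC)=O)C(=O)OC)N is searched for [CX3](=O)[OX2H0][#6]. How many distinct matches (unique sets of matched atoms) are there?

[CX3](=O)[OX2H0][#6] is the SMARTS for an ester: a carbonyl carbon bonded to an oxygen that is itself bonded to carbon (no H on that O).
The molecule carries 3 separate instances of a methyl-ester group (-C(=O)OCH3) meeting every constraint; each maps to a distinct set of atoms, giving 3 matches.

3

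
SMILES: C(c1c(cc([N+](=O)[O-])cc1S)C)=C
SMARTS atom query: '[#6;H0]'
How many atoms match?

4

Check the 13 heavy atoms by environment: 4× c (aromatic, H0) → match; 2× c (aromatic, H1) → no; 1× C (H1) → no; 1× C (H2) → no; 1× N (charge +1, H0) → no; 1× O (charge -1, H0) → no; 1× O (H0) → no; 1× C (H3) → no; 1× S (H1) → no.
That gives 4 matching atoms.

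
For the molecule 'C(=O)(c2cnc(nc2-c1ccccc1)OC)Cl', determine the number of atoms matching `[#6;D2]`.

6

The query [#6;D2] means: any carbon bonded to exactly two heavy atoms.
Check the 17 heavy atoms by environment: 2× n (aromatic, D2) → no; 4× c (aromatic, D3) → no; 6× c (aromatic, D2) → match; 1× C (D3) → no; 1× O (D1) → no; 1× Cl (D1) → no; 1× O (D2) → no; 1× C (D1) → no.
That gives 6 matching atoms.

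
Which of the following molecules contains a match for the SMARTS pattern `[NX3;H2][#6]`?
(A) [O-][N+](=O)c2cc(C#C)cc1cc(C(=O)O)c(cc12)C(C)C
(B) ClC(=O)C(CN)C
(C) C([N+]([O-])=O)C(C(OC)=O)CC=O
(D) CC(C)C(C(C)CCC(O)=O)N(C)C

[NX3;H2][#6] describes a trivalent nitrogen with two H attached to carbon (a primary amine).
(A) has a nitro group (-[N+](=O)[O-]) but the nitrogen is [N+] with no H, not NX3H2.
(B) contains a primary amino group (-NH2), which satisfies every atom and bond constraint.
(C) has a nitro group (-[N+](=O)[O-]) but the nitrogen is [N+] with no H, not NX3H2.
(D) has a dimethylamino group (-N(CH3)2) but the nitrogen has H0, not H2.
So the answer is (B).

B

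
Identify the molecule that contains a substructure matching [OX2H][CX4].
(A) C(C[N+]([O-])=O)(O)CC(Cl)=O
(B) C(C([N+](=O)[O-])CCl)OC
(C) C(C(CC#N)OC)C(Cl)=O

[OX2H][CX4] describes a hydroxyl oxygen bound to an sp3 (X4) carbon (an aliphatic alcohol).
(A) contains a hydroxyl group (-OH), which satisfies every atom and bond constraint.
(B) has a methoxy ether (-OCH3) but the oxygen has H0 (ether), not H1.
(C) has a methoxy ether (-OCH3) but the oxygen has H0 (ether), not H1.
So the answer is (A).

A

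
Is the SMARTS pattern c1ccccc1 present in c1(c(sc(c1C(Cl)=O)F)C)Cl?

No

The pattern c1ccccc1 describes six aromatic carbons in a ring — a benzene ring.
The closest candidate here is a methyl group (-CH3), but no six-membered all-carbon aromatic ring is present. No other fragment satisfies the full query, so there is no match.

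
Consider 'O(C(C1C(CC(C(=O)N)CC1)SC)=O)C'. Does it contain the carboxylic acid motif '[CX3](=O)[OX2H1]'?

No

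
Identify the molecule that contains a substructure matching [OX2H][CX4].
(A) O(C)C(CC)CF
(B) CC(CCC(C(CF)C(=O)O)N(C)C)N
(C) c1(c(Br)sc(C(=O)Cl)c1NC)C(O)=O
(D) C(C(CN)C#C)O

[OX2H][CX4] describes a hydroxyl oxygen bound to an sp3 (X4) carbon (an aliphatic alcohol).
(A) has a methoxy ether (-OCH3) but the oxygen has H0 (ether), not H1.
(B) has a carboxylic acid group (-C(=O)OH) but the -OH is on a CX3 carbonyl carbon, not a CX4 carbon.
(C) has a carboxylic acid group (-C(=O)OH) but the -OH is on a CX3 carbonyl carbon, not a CX4 carbon.
(D) contains a hydroxyl group (-OH), which satisfies every atom and bond constraint.
So the answer is (D).

D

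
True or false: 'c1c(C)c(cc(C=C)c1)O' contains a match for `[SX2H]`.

The pattern [SX2H] describes an aliphatic sulfur with two connections, one being H — a thiol.
The closest candidate here is a hydroxyl group (-OH), but it is an -OH, not an -SH. No other fragment satisfies the full query, so there is no match.

False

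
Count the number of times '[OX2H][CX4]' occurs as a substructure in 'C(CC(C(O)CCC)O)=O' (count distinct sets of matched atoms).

2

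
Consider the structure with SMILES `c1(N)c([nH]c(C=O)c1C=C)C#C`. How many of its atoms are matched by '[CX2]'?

Check the 12 heavy atoms by environment: 1× n (aromatic, X3) → no; 4× c (aromatic, X3) → no; 1× N (X3) → no; 3× C (X3) → no; 1× O (X1) → no; 2× C (X2) → match.
That gives 2 matching atoms.

2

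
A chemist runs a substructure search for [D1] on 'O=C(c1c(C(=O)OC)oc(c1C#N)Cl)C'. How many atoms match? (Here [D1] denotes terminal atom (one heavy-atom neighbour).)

6

Check the 15 heavy atoms by environment: 1× o (aromatic, D2) → no; 4× c (aromatic, D3) → no; 2× C (D3) → no; 2× O (D1) → match; 1× O (D2) → no; 2× C (D1) → match; 1× Cl (D1) → match; 1× C (D2) → no; 1× N (D1) → match.
Summing the matching environments: 2 + 2 + 1 + 1 = 6 matching atoms.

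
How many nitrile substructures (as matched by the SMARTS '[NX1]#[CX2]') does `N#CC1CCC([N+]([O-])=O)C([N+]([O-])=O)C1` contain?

1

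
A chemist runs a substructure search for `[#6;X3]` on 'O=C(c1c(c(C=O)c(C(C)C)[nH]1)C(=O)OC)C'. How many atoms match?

7

The query [#6;X3] means: any carbon (aromatic or not) with three total connections.
Check the 17 heavy atoms by environment: 1× n (aromatic, X3) → no; 4× c (aromatic, X3) → match; 3× C (X3) → match; 3× O (X1) → no; 5× C (X4) → no; 1× O (X2) → no.
Summing the matching environments: 4 + 3 = 7 matching atoms.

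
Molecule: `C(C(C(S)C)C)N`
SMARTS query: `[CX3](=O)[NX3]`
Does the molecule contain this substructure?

No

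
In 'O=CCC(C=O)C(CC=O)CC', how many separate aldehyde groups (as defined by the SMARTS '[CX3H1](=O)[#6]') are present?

3

[CX3H1](=O)[#6] is the SMARTS for an aldehyde: an sp2 carbon with one H, double-bonded to O and single-bonded to carbon.
The molecule carries 3 separate instances of an aldehyde (-CHO) meeting every constraint; each maps to a distinct set of atoms, giving 3 matches.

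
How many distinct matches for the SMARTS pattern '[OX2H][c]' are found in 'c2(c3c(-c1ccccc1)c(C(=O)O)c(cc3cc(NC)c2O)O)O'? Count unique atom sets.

3

[OX2H][c] is the SMARTS for a phenol: a hydroxyl oxygen attached to an aromatic carbon.
The molecule carries 3 separate instances of a hydroxyl group (-OH) meeting every constraint; each maps to a distinct set of atoms, giving 3 matches.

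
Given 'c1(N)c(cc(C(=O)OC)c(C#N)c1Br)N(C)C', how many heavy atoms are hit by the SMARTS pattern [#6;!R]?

Check the 17 heavy atoms by environment: 6× c (aromatic, in 6-ring) → no; 3× N (acyclic) → no; 5× C (acyclic) → match; 2× O (acyclic) → no; 1× Br (acyclic) → no.
That gives 5 matching atoms.

5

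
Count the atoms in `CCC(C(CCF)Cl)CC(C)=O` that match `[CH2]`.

The query [CH2] means: aliphatic carbon with exactly two hydrogens.
Check the 12 heavy atoms by environment: 4× C (H2) → match; 2× C (H1) → no; 1× F (H0) → no; 1× Cl (H0) → no; 1× C (H0) → no; 1× O (H0) → no; 2× C (H3) → no.
That gives 4 matching atoms.

4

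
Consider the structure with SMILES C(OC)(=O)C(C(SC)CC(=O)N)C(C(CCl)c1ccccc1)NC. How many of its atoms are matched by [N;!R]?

The query [N;!R] means: aliphatic nitrogen not in a ring.
Check the 24 heavy atoms by environment: 11× C (acyclic) → no; 2× N (acyclic) → match; 3× O (acyclic) → no; 1× S (acyclic) → no; 6× c (aromatic, in 6-ring) → no; 1× Cl (acyclic) → no.
That gives 2 matching atoms.

2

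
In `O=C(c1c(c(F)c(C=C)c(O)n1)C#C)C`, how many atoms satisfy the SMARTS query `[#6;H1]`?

The query [#6;H1] means: any carbon bearing exactly one hydrogen.
Check the 15 heavy atoms by environment: 1× n (aromatic, H0) → no; 5× c (aromatic, H0) → no; 2× C (H1) → match; 1× C (H2) → no; 1× F (H0) → no; 2× C (H0) → no; 1× O (H0) → no; 1× C (H3) → no; 1× O (H1) → no.
That gives 2 matching atoms.

2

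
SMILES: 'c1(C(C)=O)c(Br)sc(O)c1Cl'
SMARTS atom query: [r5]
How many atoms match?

5

The query [r5] means: r5 matches atoms in a five-membered ring.
Check the 11 heavy atoms by environment: 1× s (aromatic, in 5-ring) → match; 4× c (aromatic, in 5-ring) → match; 2× O (acyclic) → no; 2× C (acyclic) → no; 1× Br (acyclic) → no; 1× Cl (acyclic) → no.
Summing the matching environments: 1 + 4 = 5 matching atoms.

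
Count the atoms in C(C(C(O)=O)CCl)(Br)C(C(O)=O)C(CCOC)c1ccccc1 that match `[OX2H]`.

2

The query [OX2H] means: aliphatic oxygen with two connections, one of which is H — an -OH oxygen.
Check the 23 heavy atoms by environment: 3× C (H2, X4) → no; 4× C (H1, X4) → no; 2× C (H0, X3) → no; 2× O (H0, X1) → no; 2× O (H1, X2) → match; 1× Br (H0, X1) → no; 1× Cl (H0, X1) → no; 1× O (H0, X2) → no; 1× C (H3, X4) → no; 1× c (aromatic, H0, X3) → no; 5× c (aromatic, H1, X3) → no.
That gives 2 matching atoms.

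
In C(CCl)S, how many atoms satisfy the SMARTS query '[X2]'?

1

Check the 4 heavy atoms by environment: 2× C (X4) → no; 1× S (X2) → match; 1× Cl (X1) → no.
That gives 1 matching atom.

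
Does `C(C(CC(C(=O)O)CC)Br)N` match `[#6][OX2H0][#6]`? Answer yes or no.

The pattern [#6][OX2H0][#6] describes an aliphatic oxygen bridging two carbons with no H on the oxygen — an ether.
The closest candidate here is a carboxylic acid group (-C(=O)OH), but the -OH oxygen has H1; the =O is OX1, not OX2. No other fragment satisfies the full query, so there is no match.

No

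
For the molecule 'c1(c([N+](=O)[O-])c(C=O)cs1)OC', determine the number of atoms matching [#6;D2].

2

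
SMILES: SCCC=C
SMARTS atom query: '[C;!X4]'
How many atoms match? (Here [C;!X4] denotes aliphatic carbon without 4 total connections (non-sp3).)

The query [C;!X4] means: aliphatic carbon that does not have four total connections.
Check the 5 heavy atoms by environment: 2× C (X4) → no; 1× S (X2) → no; 2× C (X3) → match.
That gives 2 matching atoms.

2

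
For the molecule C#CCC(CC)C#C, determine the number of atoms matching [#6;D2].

Check the 8 heavy atoms by environment: 4× C (D2) → match; 1× C (D3) → no; 3× C (D1) → no.
That gives 4 matching atoms.

4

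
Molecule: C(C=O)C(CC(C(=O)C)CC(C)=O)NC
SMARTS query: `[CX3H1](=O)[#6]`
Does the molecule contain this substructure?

Yes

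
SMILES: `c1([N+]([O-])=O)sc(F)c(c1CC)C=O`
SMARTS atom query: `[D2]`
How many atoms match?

3

Check the 13 heavy atoms by environment: 1× s (aromatic, D2) → match; 4× c (aromatic, D3) → no; 2× C (D2) → match; 2× O (D1) → no; 1× F (D1) → no; 1× N (charge +1, D3) → no; 1× O (charge -1, D1) → no; 1× C (D1) → no.
Summing the matching environments: 1 + 2 = 3 matching atoms.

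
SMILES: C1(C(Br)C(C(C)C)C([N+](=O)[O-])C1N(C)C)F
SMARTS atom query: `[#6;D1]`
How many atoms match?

4

Check the 16 heavy atoms by environment: 6× C (D3) → no; 1× N (charge +1, D3) → no; 1× O (charge -1, D1) → no; 1× O (D1) → no; 4× C (D1) → match; 1× Br (D1) → no; 1× F (D1) → no; 1× N (D3) → no.
That gives 4 matching atoms.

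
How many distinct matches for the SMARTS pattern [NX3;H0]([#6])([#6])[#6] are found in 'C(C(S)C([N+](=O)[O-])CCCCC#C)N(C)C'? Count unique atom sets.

1

[NX3;H0]([#6])([#6])[#6] is the SMARTS for a tertiary amine: a trivalent nitrogen with no H, bonded to three carbons.
Exactly one fragment in the molecule meets all constraints, giving 1 match.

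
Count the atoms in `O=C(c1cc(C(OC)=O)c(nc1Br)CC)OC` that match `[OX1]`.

The query [OX1] means: aliphatic oxygen with one total connection — typically a carbonyl =O or an oxide.
Check the 17 heavy atoms by environment: 1× n (aromatic, X2) → no; 5× c (aromatic, X3) → no; 2× C (X3) → no; 2× O (X1) → match; 2× O (X2) → no; 4× C (X4) → no; 1× Br (X1) → no.
That gives 2 matching atoms.

2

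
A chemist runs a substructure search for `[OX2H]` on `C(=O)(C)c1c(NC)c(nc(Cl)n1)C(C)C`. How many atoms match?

0

Check the 15 heavy atoms by environment: 2× n (aromatic, H0, X2) → no; 4× c (aromatic, H0, X3) → no; 1× N (H1, X3) → no; 4× C (H3, X4) → no; 1× Cl (H0, X1) → no; 1× C (H1, X4) → no; 1× C (H0, X3) → no; 1× O (H0, X1) → no.
No environment satisfies the query, so 0 matching atoms.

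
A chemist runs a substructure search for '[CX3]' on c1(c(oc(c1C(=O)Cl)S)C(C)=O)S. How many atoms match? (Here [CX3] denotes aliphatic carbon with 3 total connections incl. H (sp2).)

2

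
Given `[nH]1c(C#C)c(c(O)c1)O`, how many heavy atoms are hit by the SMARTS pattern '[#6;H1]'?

2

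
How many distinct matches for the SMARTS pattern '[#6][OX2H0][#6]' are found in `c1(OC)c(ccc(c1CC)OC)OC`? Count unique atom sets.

3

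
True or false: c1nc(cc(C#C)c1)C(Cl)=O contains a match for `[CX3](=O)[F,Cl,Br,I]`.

True

The pattern [CX3](=O)[F,Cl,Br,I] describes a carbonyl carbon bonded to a halogen — an acyl halide.
The molecule carries an acyl chloride (-C(=O)Cl), whose atoms satisfy every constraint of the query, so the pattern matches.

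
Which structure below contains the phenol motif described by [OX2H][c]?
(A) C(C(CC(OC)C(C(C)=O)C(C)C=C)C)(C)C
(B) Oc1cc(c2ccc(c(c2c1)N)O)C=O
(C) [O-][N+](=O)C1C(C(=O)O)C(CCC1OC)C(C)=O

[OX2H][c] describes a hydroxyl oxygen attached to an aromatic carbon (a phenol).
(A) has a methoxy ether (-OCH3) but the oxygen has H0, not H1.
(B) contains a hydroxyl group (-OH), which satisfies every atom and bond constraint.
(C) has a methoxy ether (-OCH3) but the oxygen has H0, not H1.
So the answer is (B).

B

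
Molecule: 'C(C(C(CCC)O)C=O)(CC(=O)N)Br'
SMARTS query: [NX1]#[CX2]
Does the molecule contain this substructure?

The pattern [NX1]#[CX2] describes a nitrogen triple-bonded to a two-connected carbon — a nitrile.
The closest candidate here is a primary amide (-C(=O)NH2), but the nitrogen is NX3, not NX1. No other fragment satisfies the full query, so there is no match.

No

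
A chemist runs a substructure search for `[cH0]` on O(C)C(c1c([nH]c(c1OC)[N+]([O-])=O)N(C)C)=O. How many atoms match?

The query [cH0] means: aromatic carbon with no attached hydrogen (substituted or ring-fusion).
Check the 17 heavy atoms by environment: 1× n (aromatic, H1) → no; 4× c (aromatic, H0) → match; 1× N (H0) → no; 4× C (H3) → no; 1× C (H0) → no; 4× O (H0) → no; 1× N (charge +1, H0) → no; 1× O (charge -1, H0) → no.
That gives 4 matching atoms.

4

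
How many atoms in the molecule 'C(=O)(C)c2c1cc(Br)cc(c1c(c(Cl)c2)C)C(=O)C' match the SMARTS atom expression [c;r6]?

The query [c;r6] means: aromatic carbon that belongs to a six-membered ring.
Check the 19 heavy atoms by environment: 10× c (aromatic, in 6-ring) → match; 5× C (acyclic) → no; 2× O (acyclic) → no; 1× Cl (acyclic) → no; 1× Br (acyclic) → no.
That gives 10 matching atoms.

10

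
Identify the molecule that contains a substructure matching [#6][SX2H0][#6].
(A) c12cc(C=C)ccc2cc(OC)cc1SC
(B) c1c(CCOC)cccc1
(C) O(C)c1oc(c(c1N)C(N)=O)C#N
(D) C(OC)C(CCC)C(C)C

A

[#6][SX2H0][#6] describes an aliphatic sulfur bridging two carbons with no H on the sulfur (a thioether).
(A) contains a methylthio ether (-SCH3), which satisfies every atom and bond constraint.
(B) has a methoxy ether (-OCH3) but the bridging atom is O, not S.
(C) has a methoxy ether (-OCH3) but the bridging atom is O, not S.
(D) has a methoxy ether (-OCH3) but the bridging atom is O, not S.
So the answer is (A).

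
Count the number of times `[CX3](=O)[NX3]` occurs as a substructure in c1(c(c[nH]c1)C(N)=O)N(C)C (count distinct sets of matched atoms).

[CX3](=O)[NX3] is the SMARTS for an amide: a carbonyl carbon bonded to a trivalent nitrogen.
Exactly one fragment in the molecule meets all constraints, giving 1 match.

1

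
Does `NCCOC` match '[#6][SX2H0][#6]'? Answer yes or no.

No

The pattern [#6][SX2H0][#6] describes an aliphatic sulfur bridging two carbons with no H on the sulfur — a thioether.
The closest candidate here is a methoxy ether (-OCH3), but the bridging atom is O, not S. No other fragment satisfies the full query, so there is no match.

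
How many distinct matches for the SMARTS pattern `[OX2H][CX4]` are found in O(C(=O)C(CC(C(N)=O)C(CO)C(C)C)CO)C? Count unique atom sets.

2

[OX2H][CX4] is the SMARTS for an aliphatic alcohol: a hydroxyl oxygen bound to an sp3 (X4) carbon.
The molecule carries 2 separate instances of a hydroxyl group (-OH) meeting every constraint; each maps to a distinct set of atoms, giving 2 matches.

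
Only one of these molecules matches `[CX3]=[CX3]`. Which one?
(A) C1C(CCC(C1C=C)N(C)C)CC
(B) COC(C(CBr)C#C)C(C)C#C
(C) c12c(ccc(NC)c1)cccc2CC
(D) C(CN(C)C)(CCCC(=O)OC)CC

[CX3]=[CX3] describes a non-aromatic C=C double bond between two sp2 carbons (an alkene).
(A) contains a vinyl group (-CH=CH2), which satisfies every atom and bond constraint.
(B) has an ethynyl group (-C#CH) but the C-C bond is a triple bond, not a double bond.
(C) has an ethyl group (-CH2CH3) but its C-C bond is a single bond between CX4 carbons, not CX3=CX3.
(D) has an ethyl group (-CH2CH3) but its C-C bond is a single bond between CX4 carbons, not CX3=CX3.
So the answer is (A).

A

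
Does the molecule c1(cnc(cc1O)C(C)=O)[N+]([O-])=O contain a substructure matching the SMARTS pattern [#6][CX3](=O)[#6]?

The pattern [#6][CX3](=O)[#6] describes a carbonyl carbon (no H) flanked by two carbons — a ketone.
The molecule carries an acetyl/ketone group (-C(=O)CH3), whose atoms satisfy every constraint of the query, so the pattern matches.

Yes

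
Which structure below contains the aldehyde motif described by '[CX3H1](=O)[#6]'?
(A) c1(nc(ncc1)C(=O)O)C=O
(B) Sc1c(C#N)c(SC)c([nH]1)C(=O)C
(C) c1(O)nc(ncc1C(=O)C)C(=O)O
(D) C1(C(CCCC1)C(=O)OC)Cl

[CX3H1](=O)[#6] describes an sp2 carbon with one H, double-bonded to O and single-bonded to carbon (an aldehyde).
(A) contains an aldehyde (-CHO), which satisfies every atom and bond constraint.
(B) has an acetyl/ketone group (-C(=O)CH3) but the carbonyl carbon has H0 (two carbon neighbours), not H1.
(C) has an acetyl/ketone group (-C(=O)CH3) but the carbonyl carbon has H0 (two carbon neighbours), not H1.
(D) has a methyl-ester group (-C(=O)OCH3) but the carbonyl carbon has H0, not H1.
So the answer is (A).

A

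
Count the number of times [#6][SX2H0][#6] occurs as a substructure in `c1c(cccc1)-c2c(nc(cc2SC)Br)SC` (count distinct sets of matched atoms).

2

[#6][SX2H0][#6] is the SMARTS for a thioether: an aliphatic sulfur bridging two carbons with no H on the sulfur.
The molecule carries 2 separate instances of a methylthio ether (-SCH3) meeting every constraint; each maps to a distinct set of atoms, giving 2 matches.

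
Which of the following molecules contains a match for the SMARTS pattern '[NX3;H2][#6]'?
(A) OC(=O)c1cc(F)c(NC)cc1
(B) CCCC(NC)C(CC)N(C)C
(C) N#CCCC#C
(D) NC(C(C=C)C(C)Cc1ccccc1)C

D

[NX3;H2][#6] describes a trivalent nitrogen with two H attached to carbon (a primary amine).
(A) has an N-methylamino group (-NHCH3) but the nitrogen bears two carbons and only one H (H1), not H2.
(B) has a dimethylamino group (-N(CH3)2) but the nitrogen has H0, not H2.
(C) has a nitrile (-C#N) but the nitrogen is NX1 (triple-bonded), not NX3 with two H.
(D) contains a primary amino group (-NH2), which satisfies every atom and bond constraint.
So the answer is (D).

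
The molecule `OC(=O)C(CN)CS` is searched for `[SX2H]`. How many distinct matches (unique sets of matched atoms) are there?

1

[SX2H] is the SMARTS for a thiol: an aliphatic sulfur with two connections, one being H.
Exactly one fragment in the molecule meets all constraints, giving 1 match.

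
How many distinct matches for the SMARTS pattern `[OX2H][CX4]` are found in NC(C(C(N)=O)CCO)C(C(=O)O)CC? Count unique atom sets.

[OX2H][CX4] is the SMARTS for an aliphatic alcohol: a hydroxyl oxygen bound to an sp3 (X4) carbon.
Exactly one fragment in the molecule meets all constraints, giving 1 match.

1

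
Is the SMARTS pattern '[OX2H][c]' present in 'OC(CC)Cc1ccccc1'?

The pattern [OX2H][c] describes a hydroxyl oxygen attached to an aromatic carbon — a phenol.
The closest candidate here is a hydroxyl group (-OH), but the -OH is on an aliphatic carbon, not an aromatic c. No other fragment satisfies the full query, so there is no match.

No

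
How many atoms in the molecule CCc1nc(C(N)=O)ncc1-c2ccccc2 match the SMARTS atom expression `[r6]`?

12

Check the 17 heavy atoms by environment: 2× n (aromatic, in 6-ring) → match; 10× c (aromatic, in 6-ring) → match; 3× C (acyclic) → no; 1× O (acyclic) → no; 1× N (acyclic) → no.
Summing the matching environments: 2 + 10 = 12 matching atoms.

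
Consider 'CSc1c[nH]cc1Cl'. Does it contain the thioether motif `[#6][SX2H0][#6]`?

Yes

The pattern [#6][SX2H0][#6] describes an aliphatic sulfur bridging two carbons with no H on the sulfur — a thioether.
The molecule carries a methylthio ether (-SCH3), whose atoms satisfy every constraint of the query, so the pattern matches.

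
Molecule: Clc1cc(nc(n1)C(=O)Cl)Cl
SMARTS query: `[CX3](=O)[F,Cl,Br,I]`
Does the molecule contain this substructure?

The pattern [CX3](=O)[F,Cl,Br,I] describes a carbonyl carbon bonded to a halogen — an acyl halide.
The molecule carries an acyl chloride (-C(=O)Cl), whose atoms satisfy every constraint of the query, so the pattern matches.

Yes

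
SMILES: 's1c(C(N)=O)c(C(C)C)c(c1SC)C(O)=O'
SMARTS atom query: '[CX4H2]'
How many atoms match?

0

Check the 16 heavy atoms by environment: 1× s (aromatic, H0, X2) → no; 4× c (aromatic, H0, X3) → no; 1× S (H0, X2) → no; 3× C (H3, X4) → no; 2× C (H0, X3) → no; 2× O (H0, X1) → no; 1× N (H2, X3) → no; 1× C (H1, X4) → no; 1× O (H1, X2) → no.
No environment satisfies the query, so 0 matching atoms.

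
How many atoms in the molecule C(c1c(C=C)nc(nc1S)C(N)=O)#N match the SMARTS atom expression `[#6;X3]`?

The query [#6;X3] means: any carbon (aromatic or not) with three total connections.
Check the 14 heavy atoms by environment: 2× n (aromatic, X2) → no; 4× c (aromatic, X3) → match; 3× C (X3) → match; 1× S (X2) → no; 1× C (X2) → no; 1× N (X1) → no; 1× O (X1) → no; 1× N (X3) → no.
Summing the matching environments: 4 + 3 = 7 matching atoms.

7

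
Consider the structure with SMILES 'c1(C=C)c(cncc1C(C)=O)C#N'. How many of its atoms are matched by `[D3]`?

4

The query [D3] means: atom with exactly three heavy-atom neighbours.
Check the 13 heavy atoms by environment: 1× n (aromatic, D2) → no; 2× c (aromatic, D2) → no; 3× c (aromatic, D3) → match; 1× C (D3) → match; 1× O (D1) → no; 2× C (D1) → no; 2× C (D2) → no; 1× N (D1) → no.
Summing the matching environments: 3 + 1 = 4 matching atoms.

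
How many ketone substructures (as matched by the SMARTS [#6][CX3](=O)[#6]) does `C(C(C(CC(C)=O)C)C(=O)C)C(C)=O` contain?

[#6][CX3](=O)[#6] is the SMARTS for a ketone: a carbonyl carbon (no H) flanked by two carbons.
The molecule carries 3 separate instances of an acetyl/ketone group (-C(=O)CH3) meeting every constraint; each maps to a distinct set of atoms, giving 3 matches.

3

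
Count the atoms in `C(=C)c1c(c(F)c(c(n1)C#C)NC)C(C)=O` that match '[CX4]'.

Check the 16 heavy atoms by environment: 1× n (aromatic, X2) → no; 5× c (aromatic, X3) → no; 2× C (X2) → no; 1× F (X1) → no; 3× C (X3) → no; 1× O (X1) → no; 2× C (X4) → match; 1× N (X3) → no.
That gives 2 matching atoms.

2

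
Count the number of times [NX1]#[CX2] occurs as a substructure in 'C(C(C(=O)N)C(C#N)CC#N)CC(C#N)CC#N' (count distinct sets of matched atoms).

4

[NX1]#[CX2] is the SMARTS for a nitrile: a nitrogen triple-bonded to a two-connected carbon.
The molecule carries 4 separate instances of a nitrile (-C#N) meeting every constraint; each maps to a distinct set of atoms, giving 4 matches.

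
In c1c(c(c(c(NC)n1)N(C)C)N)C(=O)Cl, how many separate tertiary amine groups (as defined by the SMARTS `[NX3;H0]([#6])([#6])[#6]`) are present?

1

[NX3;H0]([#6])([#6])[#6] is the SMARTS for a tertiary amine: a trivalent nitrogen with no H, bonded to three carbons.
Exactly one fragment in the molecule meets all constraints, giving 1 match.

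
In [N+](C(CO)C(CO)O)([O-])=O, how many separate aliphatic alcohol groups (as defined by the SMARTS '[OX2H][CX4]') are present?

[OX2H][CX4] is the SMARTS for an aliphatic alcohol: a hydroxyl oxygen bound to an sp3 (X4) carbon.
The molecule carries 3 separate instances of a hydroxyl group (-OH) meeting every constraint; each maps to a distinct set of atoms, giving 3 matches.

3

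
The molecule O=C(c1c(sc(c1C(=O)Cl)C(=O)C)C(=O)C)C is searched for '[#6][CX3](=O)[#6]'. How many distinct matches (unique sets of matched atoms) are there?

3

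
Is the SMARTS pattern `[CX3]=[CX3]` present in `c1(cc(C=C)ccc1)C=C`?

Yes

The pattern [CX3]=[CX3] describes a non-aromatic C=C double bond between two sp2 carbons — an alkene.
The molecule carries a vinyl group (-CH=CH2), whose atoms satisfy every constraint of the query, so the pattern matches.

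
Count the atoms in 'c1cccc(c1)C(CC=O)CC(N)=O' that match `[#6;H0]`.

2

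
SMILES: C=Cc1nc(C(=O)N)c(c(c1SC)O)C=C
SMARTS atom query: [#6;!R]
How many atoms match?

The query [#6;!R] means: carbon not in any ring.
Check the 16 heavy atoms by environment: 1× n (aromatic, in 6-ring) → no; 5× c (aromatic, in 6-ring) → no; 6× C (acyclic) → match; 1× S (acyclic) → no; 2× O (acyclic) → no; 1× N (acyclic) → no.
That gives 6 matching atoms.

6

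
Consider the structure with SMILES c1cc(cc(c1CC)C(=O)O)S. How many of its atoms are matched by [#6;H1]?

3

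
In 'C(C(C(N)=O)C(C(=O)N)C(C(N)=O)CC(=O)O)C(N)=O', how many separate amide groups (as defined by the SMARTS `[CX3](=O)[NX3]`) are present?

4

[CX3](=O)[NX3] is the SMARTS for an amide: a carbonyl carbon bonded to a trivalent nitrogen.
The molecule carries 4 separate instances of a primary amide (-C(=O)NH2) meeting every constraint; each maps to a distinct set of atoms, giving 4 matches.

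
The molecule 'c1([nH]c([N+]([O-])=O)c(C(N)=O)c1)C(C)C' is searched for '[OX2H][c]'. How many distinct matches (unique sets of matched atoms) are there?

0

[OX2H][c] is the SMARTS for a phenol: a hydroxyl oxygen attached to an aromatic carbon.
No fragment in the molecule satisfies every constraint, giving 0 matches.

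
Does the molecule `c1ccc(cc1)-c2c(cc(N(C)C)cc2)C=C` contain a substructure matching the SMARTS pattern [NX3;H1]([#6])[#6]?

No

The pattern [NX3;H1]([#6])[#6] describes a trivalent nitrogen with one H, bonded to two carbons — a secondary amine.
The closest candidate here is a dimethylamino group (-N(CH3)2), but the nitrogen has H0, not H1. No other fragment satisfies the full query, so there is no match.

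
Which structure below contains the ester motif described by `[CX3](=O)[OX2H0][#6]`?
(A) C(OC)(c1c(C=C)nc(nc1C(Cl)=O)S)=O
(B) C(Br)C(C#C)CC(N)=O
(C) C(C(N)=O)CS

[CX3](=O)[OX2H0][#6] describes a carbonyl carbon bonded to an oxygen that is itself bonded to carbon (no H on that O) (an ester).
(A) contains a methyl-ester group (-C(=O)OCH3), which satisfies every atom and bond constraint.
(B) has a primary amide (-C(=O)NH2) but the carbonyl is bonded to N, not to an O-C linkage.
(C) has a primary amide (-C(=O)NH2) but the carbonyl is bonded to N, not to an O-C linkage.
So the answer is (A).

A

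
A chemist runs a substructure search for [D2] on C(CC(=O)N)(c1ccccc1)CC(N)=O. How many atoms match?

The query [D2] means: atom with exactly two heavy-atom neighbours.
Check the 15 heavy atoms by environment: 2× C (D2) → match; 3× C (D3) → no; 2× O (D1) → no; 2× N (D1) → no; 1× c (aromatic, D3) → no; 5× c (aromatic, D2) → match.
Summing the matching environments: 2 + 5 = 7 matching atoms.

7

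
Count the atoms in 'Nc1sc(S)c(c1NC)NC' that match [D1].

4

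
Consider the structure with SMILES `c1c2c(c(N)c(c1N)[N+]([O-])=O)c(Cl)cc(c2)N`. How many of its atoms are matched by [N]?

4

The query [N] means: uppercase N matches aliphatic (non-aromatic) nitrogen only.
Check the 17 heavy atoms by environment: 10× c (aromatic) → no; 3× N → match; 1× N (charge +1) → match; 1× O (charge -1) → no; 1× O → no; 1× Cl → no.
Summing the matching environments: 3 + 1 = 4 matching atoms.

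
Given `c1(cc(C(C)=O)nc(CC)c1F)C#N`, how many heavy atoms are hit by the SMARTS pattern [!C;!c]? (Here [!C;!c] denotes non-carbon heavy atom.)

The query [!C;!c] means: neither aliphatic nor aromatic carbon — same as [!#6].
Check the 14 heavy atoms by environment: 1× n (aromatic) → match; 5× c (aromatic) → no; 1× F → match; 5× C → no; 1× N → match; 1× O → match.
Summing the matching environments: 1 + 1 + 1 + 1 = 4 matching atoms.

4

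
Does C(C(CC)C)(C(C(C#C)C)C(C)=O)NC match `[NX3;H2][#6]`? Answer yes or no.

No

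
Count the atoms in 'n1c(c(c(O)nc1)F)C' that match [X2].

The query [X2] means: any atom with exactly two total connections (bonds + H).
Check the 9 heavy atoms by environment: 2× n (aromatic, X2) → match; 4× c (aromatic, X3) → no; 1× C (X4) → no; 1× O (X2) → match; 1× F (X1) → no.
Summing the matching environments: 2 + 1 = 3 matching atoms.

3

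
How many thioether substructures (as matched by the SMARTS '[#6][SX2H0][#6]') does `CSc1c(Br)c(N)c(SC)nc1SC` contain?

[#6][SX2H0][#6] is the SMARTS for a thioether: an aliphatic sulfur bridging two carbons with no H on the sulfur.
The molecule carries 3 separate instances of a methylthio ether (-SCH3) meeting every constraint; each maps to a distinct set of atoms, giving 3 matches.

3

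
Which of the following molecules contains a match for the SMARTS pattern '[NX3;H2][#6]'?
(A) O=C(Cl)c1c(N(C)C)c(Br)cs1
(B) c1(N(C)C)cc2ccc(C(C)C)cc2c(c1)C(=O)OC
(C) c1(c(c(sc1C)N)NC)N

[NX3;H2][#6] describes a trivalent nitrogen with two H attached to carbon (a primary amine).
(A) has a dimethylamino group (-N(CH3)2) but the nitrogen has H0, not H2.
(B) has a dimethylamino group (-N(CH3)2) but the nitrogen has H0, not H2.
(C) contains a primary amino group (-NH2), which satisfies every atom and bond constraint.
So the answer is (C).

C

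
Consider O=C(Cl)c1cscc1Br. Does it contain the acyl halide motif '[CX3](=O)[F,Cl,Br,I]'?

Yes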